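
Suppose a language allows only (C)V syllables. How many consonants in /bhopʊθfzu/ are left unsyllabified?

Syllabifying with onset maximization leaves /b/, /θ/, /f/ stranded (no codas are permitted; onsets are limited to one consonant).

3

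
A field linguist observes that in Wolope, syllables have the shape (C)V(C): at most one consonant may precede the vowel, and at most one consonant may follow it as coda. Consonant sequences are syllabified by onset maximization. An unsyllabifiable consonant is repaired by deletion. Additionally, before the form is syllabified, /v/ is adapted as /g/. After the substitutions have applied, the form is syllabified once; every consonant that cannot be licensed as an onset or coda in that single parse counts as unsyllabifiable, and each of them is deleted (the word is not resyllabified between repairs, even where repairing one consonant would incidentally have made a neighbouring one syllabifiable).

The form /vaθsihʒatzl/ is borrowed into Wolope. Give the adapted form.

Substitution: /v/ → /g/, giving /gaθsihʒatzl/.
Syllabifying with onset maximization leaves /z/, /l/ stranded (at most one coda consonant is licensed; onsets are limited to one consonant).
Deletion applies to /z/, /l/.

gaθsihʒat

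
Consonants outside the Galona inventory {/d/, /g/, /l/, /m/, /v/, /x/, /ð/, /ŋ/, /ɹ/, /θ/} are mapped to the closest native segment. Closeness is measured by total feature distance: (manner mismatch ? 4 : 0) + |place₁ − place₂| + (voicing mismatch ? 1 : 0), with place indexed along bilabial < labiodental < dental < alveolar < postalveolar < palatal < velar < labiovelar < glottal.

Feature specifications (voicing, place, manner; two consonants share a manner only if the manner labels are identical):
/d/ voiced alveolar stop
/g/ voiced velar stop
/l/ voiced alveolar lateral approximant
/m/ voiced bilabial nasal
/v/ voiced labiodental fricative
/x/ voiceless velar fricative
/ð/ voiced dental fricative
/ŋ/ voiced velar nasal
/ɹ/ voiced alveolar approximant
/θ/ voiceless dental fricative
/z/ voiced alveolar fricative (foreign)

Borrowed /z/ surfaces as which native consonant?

ð

/ð/ is closest: same manner (fricative), place distance 1 (alveolar→dental), same voicing; total 1. Next closest is /v/ at distance 2.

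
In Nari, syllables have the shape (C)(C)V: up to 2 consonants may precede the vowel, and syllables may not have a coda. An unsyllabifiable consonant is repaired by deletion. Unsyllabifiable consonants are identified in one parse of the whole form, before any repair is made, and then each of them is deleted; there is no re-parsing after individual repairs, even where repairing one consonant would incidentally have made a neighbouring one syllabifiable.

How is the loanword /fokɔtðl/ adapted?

fokɔ

The consonants /t/, /ð/, /l/ cannot be parsed into a legal (C)(C)V syllable (no codas are permitted; onsets may contain at most 2 consonants).
Deletion applies to /t/, /ð/, /l/.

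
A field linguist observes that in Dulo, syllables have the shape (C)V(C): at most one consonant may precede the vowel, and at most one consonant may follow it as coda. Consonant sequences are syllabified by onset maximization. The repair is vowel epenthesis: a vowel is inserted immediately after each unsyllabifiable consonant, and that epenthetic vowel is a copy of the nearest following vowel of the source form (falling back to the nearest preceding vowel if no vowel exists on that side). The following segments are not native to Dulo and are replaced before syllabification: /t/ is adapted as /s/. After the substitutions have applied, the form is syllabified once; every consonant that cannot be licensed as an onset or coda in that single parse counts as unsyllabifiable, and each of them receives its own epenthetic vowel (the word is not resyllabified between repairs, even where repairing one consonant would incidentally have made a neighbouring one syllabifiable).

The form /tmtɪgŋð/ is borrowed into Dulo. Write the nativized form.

sɪmɪsɪgŋɪðɪ

Substitution: /t/ → /s/, giving /smsɪgŋð/.
Under (C)V(C), the unsyllabifiable consonants are /s/, /m/, /ŋ/, /ð/ (at most one coda consonant is licensed; onsets are limited to one consonant).
Epenthesis after each stranded consonant: /s/ → /sɪ/, /m/ → /mɪ/, /ŋ/ → /ŋɪ/, /ð/ → /ðɪ/.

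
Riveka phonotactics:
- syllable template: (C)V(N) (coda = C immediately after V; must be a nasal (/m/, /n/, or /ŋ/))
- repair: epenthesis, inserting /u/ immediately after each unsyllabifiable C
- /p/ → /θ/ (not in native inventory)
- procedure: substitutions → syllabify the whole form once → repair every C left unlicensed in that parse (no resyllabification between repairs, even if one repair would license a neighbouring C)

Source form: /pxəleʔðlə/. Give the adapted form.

Substitution: /p/ → /θ/, giving /θxəleʔðlə/.
The consonants /θ/, /ʔ/, /ð/ cannot be parsed into a legal (C)V(N) syllable (only a nasal (/m/, /n/, or /ŋ/) is licensed in coda position; onsets are limited to one consonant).
Inserting the epenthetic vowel yields /θ/ → /θu/, /ʔ/ → /ʔu/, /ð/ → /ðu/.

θuxəleʔuðulə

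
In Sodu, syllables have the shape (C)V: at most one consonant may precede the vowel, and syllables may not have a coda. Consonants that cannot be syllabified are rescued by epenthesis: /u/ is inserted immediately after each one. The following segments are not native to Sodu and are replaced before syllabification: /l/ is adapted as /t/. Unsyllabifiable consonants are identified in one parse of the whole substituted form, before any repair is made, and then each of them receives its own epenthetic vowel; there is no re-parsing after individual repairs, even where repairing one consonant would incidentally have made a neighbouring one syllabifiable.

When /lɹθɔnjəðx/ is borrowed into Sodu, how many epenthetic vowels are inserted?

5

After substitution the input is /tɹθɔnjəðx/.
The unsyllabifiable consonants are /t/, /ɹ/, /n/, /ð/, /x/; each receives one epenthetic vowel.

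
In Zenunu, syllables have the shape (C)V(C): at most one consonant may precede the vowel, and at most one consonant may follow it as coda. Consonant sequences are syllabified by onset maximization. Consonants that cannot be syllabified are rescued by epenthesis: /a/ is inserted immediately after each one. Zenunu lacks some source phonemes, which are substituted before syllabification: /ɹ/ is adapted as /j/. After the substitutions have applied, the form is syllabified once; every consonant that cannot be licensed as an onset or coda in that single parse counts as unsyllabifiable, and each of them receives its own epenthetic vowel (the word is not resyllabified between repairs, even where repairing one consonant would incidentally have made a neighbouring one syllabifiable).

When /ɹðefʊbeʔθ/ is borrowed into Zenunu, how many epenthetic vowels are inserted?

After substitution the input is /jðefʊbeʔθ/.
The unsyllabifiable consonants are /j/, /θ/; each receives one epenthetic vowel.

2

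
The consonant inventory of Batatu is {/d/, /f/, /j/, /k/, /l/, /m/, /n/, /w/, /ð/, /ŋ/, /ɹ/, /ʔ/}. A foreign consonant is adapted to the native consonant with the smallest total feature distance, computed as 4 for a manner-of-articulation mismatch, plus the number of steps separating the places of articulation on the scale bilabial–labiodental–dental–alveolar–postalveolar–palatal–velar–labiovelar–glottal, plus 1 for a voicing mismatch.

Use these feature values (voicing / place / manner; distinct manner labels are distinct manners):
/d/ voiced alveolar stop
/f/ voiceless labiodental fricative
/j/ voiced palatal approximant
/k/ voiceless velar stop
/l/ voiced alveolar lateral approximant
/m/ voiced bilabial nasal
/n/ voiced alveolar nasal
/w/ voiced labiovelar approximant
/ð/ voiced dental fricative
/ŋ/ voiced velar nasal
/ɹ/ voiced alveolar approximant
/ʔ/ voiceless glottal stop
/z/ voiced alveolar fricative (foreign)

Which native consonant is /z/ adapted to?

ð

/ð/ is closest: same manner (fricative), place distance 1 (alveolar→dental), same voicing; total 1. Next closest is /f/ at distance 3.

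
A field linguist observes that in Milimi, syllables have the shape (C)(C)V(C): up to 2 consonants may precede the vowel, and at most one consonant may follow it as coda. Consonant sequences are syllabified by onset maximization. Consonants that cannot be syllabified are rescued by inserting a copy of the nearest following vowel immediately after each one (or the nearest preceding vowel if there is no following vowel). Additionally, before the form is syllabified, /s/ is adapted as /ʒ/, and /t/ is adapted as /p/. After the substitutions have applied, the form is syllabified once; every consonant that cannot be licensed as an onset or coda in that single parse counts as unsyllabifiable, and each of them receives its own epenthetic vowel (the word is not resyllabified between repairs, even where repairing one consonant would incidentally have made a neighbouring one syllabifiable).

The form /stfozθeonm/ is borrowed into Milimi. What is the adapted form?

ʒopfozθeonmo

Substitution: /s/ → /ʒ/, /t/ → /p/, giving /ʒpfozθeonm/.
Syllabifying with onset maximization leaves /ʒ/, /m/ stranded (at most one coda consonant is licensed; onsets may contain at most 2 consonants).
Inserting the epenthetic vowel yields /ʒ/ → /ʒo/, /m/ → /mo/.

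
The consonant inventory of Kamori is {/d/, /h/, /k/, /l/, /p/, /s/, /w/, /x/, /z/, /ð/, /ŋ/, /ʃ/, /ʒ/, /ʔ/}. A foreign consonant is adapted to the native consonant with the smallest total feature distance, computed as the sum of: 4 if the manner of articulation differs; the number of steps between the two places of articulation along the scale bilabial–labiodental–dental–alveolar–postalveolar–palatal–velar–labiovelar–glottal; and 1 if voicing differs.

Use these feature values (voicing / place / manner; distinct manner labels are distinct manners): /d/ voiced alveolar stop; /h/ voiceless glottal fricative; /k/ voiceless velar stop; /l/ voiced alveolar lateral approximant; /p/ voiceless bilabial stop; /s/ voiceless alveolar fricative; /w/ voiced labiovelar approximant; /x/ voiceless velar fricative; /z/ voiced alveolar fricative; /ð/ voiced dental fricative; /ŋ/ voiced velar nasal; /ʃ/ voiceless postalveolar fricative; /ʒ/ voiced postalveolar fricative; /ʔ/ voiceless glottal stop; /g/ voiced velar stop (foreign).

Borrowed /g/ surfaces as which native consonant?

/k/ is closest: same manner (stop), place distance 0 (velar→velar), voicing differs (+1); total 1. Next closest is /d/ at distance 3.

k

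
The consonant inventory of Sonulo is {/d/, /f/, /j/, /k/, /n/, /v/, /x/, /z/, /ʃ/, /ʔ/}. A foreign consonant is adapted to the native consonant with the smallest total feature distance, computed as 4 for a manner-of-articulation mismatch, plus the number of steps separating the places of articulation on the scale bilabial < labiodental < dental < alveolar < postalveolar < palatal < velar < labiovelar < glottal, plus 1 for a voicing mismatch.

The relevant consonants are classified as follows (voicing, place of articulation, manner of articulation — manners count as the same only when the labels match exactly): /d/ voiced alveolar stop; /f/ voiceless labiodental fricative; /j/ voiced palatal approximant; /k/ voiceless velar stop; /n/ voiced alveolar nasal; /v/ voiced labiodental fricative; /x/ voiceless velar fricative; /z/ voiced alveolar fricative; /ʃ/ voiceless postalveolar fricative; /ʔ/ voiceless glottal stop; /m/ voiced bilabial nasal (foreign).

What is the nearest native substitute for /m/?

/n/ is closest: same manner (nasal), place distance 3 (bilabial→alveolar), same voicing; total 3. Next closest is /v/ at distance 5.

n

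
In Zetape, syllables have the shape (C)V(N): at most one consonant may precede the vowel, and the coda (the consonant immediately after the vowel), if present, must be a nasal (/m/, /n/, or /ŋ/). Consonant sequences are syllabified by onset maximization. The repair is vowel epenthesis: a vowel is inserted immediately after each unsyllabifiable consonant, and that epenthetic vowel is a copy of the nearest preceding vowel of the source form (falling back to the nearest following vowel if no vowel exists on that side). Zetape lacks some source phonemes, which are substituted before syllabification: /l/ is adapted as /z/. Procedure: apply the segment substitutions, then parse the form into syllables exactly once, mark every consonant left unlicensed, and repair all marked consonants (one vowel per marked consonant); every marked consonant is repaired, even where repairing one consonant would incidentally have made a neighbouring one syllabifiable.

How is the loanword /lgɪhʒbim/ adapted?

Substitution: /l/ → /z/, giving /zgɪhʒbim/.
Under (C)V(N), the unsyllabifiable consonants are /z/, /h/, /ʒ/ (only a nasal (/m/, /n/, or /ŋ/) is licensed in coda position; onsets are limited to one consonant).
Epenthesis after each stranded consonant: /z/ → /zɪ/, /h/ → /hɪ/, /ʒ/ → /ʒɪ/.

zɪgɪhɪʒɪbim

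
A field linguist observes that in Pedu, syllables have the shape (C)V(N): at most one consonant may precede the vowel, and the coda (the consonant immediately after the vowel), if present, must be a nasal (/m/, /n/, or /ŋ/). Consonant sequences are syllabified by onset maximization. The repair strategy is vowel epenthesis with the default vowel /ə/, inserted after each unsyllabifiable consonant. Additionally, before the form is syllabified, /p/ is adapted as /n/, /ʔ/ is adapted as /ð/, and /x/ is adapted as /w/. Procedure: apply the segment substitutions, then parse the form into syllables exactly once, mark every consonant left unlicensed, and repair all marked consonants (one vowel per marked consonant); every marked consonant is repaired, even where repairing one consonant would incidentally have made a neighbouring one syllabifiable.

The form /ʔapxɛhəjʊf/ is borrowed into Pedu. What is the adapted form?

Substitution: /ʔ/ → /ð/, /p/ → /n/, /x/ → /w/, giving /ðanwɛhəjʊf/.
The consonants /f/ cannot be parsed into a legal (C)V(N) syllable (only a nasal (/m/, /n/, or /ŋ/) is licensed in coda position; onsets are limited to one consonant).
Inserting the epenthetic vowel yields /f/ → /fə/.

ðanwɛhəjʊfə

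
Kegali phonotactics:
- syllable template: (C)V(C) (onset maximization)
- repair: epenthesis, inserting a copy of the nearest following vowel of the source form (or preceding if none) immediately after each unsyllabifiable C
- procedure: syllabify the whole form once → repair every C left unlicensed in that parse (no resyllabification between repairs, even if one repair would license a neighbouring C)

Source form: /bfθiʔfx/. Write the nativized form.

Under (C)V(C), the unsyllabifiable consonants are /b/, /f/, /f/, /x/ (at most one coda consonant is licensed; onsets are limited to one consonant).
Inserting the epenthetic vowel yields /b/ → /bi/, /f/ → /fi/, /f/ → /fi/, /x/ → /xi/.

bifiθiʔfixi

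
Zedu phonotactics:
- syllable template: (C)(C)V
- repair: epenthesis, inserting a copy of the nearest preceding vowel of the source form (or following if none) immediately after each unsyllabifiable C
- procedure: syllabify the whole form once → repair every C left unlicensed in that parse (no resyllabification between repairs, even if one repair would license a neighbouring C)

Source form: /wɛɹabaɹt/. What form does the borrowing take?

wɛɹabaɹata

Under (C)(C)V, the unsyllabifiable consonants are /ɹ/, /t/ (no codas are permitted; onsets may contain at most 2 consonants).
Each unlicensed consonant becomes the onset of a new syllable: /ɹ/ → /ɹa/, /t/ → /ta/.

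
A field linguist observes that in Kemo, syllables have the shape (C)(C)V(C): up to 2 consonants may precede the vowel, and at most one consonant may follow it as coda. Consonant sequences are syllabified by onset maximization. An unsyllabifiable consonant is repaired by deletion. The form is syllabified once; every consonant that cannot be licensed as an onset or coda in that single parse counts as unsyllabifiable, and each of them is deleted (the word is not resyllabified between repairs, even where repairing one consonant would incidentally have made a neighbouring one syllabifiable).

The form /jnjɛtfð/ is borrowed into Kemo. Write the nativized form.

Syllabifying with onset maximization leaves /j/, /f/, /ð/ stranded (at most one coda consonant is licensed; onsets may contain at most 2 consonants).
Each unlicensed consonant is deleted: /j/, /f/, /ð/.

njɛt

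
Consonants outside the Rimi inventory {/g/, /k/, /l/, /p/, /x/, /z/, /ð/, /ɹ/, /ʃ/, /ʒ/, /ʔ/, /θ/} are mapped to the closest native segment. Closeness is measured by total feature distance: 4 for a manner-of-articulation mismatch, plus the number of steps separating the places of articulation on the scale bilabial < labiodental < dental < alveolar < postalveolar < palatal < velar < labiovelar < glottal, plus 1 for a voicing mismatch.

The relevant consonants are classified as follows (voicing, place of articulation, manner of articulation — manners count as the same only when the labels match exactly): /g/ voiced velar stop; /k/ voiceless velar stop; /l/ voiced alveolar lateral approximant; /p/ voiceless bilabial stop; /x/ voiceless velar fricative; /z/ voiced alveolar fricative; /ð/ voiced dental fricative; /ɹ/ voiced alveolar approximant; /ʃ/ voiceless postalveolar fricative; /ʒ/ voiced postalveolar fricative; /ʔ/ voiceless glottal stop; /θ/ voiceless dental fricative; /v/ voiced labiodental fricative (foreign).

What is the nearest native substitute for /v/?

ð

/ð/ is closest: same manner (fricative), place distance 1 (labiodental→dental), same voicing; total 1. Next closest is /z/ at distance 2.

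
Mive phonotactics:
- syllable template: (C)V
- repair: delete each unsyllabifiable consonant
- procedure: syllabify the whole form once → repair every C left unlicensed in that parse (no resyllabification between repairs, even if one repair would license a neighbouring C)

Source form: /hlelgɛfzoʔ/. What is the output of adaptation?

Syllabifying with onset maximization leaves /h/, /l/, /f/, /ʔ/ stranded (no codas are permitted; onsets are limited to one consonant).
Deleting the stranded consonants removes /h/, /l/, /f/, /ʔ/.

legɛzo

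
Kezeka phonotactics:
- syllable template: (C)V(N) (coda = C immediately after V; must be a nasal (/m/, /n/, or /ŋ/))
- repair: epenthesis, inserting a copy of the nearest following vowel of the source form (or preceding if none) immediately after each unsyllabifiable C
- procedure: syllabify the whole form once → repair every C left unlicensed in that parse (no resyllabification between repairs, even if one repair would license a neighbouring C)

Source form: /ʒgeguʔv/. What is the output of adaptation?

The consonants /ʒ/, /ʔ/, /v/ cannot be parsed into a legal (C)V(N) syllable (only a nasal (/m/, /n/, or /ŋ/) is licensed in coda position; onsets are limited to one consonant).
Epenthesis after each stranded consonant: /ʒ/ → /ʒe/, /ʔ/ → /ʔu/, /v/ → /vu/.

ʒegeguʔuvu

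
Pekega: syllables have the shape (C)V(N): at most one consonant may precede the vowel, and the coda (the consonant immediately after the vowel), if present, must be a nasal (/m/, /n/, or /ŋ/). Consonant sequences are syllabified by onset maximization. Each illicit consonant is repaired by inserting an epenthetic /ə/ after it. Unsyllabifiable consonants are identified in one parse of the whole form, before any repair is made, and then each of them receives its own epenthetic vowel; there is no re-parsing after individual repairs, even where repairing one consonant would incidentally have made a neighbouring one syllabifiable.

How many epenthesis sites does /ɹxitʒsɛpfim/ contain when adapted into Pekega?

The unsyllabifiable consonants are /ɹ/, /t/, /ʒ/, /p/; each receives one epenthetic vowel.

4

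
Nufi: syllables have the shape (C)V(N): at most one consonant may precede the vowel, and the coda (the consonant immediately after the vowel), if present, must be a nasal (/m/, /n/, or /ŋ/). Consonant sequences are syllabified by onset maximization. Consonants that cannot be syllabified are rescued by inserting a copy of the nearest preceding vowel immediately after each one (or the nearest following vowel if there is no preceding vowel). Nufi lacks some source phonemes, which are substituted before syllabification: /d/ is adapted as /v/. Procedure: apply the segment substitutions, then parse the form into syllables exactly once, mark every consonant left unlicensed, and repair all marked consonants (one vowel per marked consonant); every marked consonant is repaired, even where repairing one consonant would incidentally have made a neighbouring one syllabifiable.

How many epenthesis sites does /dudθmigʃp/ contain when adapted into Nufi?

5

After substitution the input is /vuvθmigʃp/.
The unsyllabifiable consonants are /v/, /θ/, /g/, /ʃ/, /p/; each receives one epenthetic vowel.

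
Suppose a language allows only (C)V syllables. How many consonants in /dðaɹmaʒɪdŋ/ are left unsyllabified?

Under (C)V, the unsyllabifiable consonants are /d/, /ɹ/, /d/, /ŋ/ (no codas are permitted; onsets are limited to one consonant).

4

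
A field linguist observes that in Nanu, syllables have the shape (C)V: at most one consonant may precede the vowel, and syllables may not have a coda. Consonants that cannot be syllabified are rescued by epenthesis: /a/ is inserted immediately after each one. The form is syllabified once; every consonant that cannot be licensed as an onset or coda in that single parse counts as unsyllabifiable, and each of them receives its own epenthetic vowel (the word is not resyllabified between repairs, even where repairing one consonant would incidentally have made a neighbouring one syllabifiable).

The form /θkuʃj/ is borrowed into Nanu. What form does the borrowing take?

The consonants /θ/, /ʃ/, /j/ cannot be parsed into a legal (C)V syllable (no codas are permitted; onsets are limited to one consonant).
Inserting the epenthetic vowel yields /θ/ → /θa/, /ʃ/ → /ʃa/, /j/ → /ja/.

θakuʃaja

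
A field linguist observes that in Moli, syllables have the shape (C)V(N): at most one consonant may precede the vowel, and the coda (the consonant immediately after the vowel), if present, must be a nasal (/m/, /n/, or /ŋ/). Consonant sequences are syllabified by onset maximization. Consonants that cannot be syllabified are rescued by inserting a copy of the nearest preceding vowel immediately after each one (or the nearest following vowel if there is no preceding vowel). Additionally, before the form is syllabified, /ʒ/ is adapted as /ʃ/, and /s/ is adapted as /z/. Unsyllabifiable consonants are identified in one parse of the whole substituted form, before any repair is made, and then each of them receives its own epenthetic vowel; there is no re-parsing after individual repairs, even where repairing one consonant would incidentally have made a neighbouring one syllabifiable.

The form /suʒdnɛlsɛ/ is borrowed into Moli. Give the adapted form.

zuʃudunɛlɛzɛ

Substitution: /s/ → /z/, /ʒ/ → /ʃ/, giving /zuʃdnɛlzɛ/.
Syllabifying with onset maximization leaves /ʃ/, /d/, /l/ stranded (only a nasal (/m/, /n/, or /ŋ/) is licensed in coda position; onsets are limited to one consonant).
Each unlicensed consonant becomes the onset of a new syllable: /ʃ/ → /ʃu/, /d/ → /du/, /l/ → /lɛ/.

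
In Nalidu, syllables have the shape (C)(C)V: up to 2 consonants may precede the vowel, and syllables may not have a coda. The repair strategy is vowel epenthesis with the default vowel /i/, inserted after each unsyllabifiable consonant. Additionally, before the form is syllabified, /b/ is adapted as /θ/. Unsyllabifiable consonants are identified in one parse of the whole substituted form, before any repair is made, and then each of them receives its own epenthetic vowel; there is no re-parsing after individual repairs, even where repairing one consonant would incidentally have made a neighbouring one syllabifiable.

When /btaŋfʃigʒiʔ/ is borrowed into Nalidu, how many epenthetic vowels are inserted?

After substitution the input is /θtaŋfʃigʒiʔ/.
The unsyllabifiable consonants are /ŋ/, /ʔ/; each receives one epenthetic vowel.

2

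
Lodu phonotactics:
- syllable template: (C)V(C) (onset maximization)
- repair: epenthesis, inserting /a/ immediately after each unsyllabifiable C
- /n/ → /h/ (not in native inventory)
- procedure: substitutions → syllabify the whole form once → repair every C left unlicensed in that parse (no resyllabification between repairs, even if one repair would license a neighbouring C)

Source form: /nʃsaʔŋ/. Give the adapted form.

haʃasaʔŋa

Substitution: /n/ → /h/, giving /hʃsaʔŋ/.
Under (C)V(C), the unsyllabifiable consonants are /h/, /ʃ/, /ŋ/ (at most one coda consonant is licensed; onsets are limited to one consonant).
Inserting the epenthetic vowel yields /h/ → /ha/, /ʃ/ → /ʃa/, /ŋ/ → /ŋa/.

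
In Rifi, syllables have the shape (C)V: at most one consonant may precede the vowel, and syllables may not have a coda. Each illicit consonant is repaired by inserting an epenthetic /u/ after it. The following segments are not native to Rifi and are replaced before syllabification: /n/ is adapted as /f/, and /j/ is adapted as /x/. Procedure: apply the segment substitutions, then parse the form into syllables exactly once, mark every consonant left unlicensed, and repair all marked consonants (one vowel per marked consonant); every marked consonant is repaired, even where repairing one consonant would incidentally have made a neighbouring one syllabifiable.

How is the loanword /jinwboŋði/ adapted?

Substitution: /j/ → /x/, /n/ → /f/, giving /xifwboŋði/.
The consonants /f/, /w/, /ŋ/ cannot be parsed into a legal (C)V syllable (no codas are permitted; onsets are limited to one consonant).
Each unlicensed consonant becomes the onset of a new syllable: /f/ → /fu/, /w/ → /wu/, /ŋ/ → /ŋu/.

xifuwuboŋuði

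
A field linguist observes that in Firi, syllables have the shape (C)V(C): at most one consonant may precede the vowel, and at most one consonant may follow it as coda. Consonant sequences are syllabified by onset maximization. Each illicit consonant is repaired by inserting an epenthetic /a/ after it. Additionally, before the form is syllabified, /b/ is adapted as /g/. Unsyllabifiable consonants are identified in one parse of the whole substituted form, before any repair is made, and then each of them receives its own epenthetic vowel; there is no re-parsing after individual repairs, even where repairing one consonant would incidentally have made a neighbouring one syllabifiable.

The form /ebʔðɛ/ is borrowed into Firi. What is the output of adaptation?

egʔaðɛ

Substitution: /b/ → /g/, giving /egʔðɛ/.
The consonants /ʔ/ cannot be parsed into a legal (C)V(C) syllable (at most one coda consonant is licensed; onsets are limited to one consonant).
Inserting the epenthetic vowel yields /ʔ/ → /ʔa/.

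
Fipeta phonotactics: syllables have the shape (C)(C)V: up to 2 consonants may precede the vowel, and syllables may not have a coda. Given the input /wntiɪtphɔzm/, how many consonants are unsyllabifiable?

Syllabifying with onset maximization leaves /w/, /t/, /z/, /m/ stranded (no codas are permitted; onsets may contain at most 2 consonants).

4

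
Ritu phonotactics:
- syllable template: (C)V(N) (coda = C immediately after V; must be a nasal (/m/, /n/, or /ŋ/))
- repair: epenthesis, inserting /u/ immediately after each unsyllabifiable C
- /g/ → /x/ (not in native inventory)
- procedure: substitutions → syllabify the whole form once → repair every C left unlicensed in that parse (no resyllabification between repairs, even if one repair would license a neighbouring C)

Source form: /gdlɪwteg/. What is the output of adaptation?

Substitution: /g/ → /x/, giving /xdlɪwtex/.
Syllabifying with onset maximization leaves /x/, /d/, /w/, /x/ stranded (only a nasal (/m/, /n/, or /ŋ/) is licensed in coda position; onsets are limited to one consonant).
Inserting the epenthetic vowel yields /x/ → /xu/, /d/ → /du/, /w/ → /wu/, /x/ → /xu/.

xudulɪwutexu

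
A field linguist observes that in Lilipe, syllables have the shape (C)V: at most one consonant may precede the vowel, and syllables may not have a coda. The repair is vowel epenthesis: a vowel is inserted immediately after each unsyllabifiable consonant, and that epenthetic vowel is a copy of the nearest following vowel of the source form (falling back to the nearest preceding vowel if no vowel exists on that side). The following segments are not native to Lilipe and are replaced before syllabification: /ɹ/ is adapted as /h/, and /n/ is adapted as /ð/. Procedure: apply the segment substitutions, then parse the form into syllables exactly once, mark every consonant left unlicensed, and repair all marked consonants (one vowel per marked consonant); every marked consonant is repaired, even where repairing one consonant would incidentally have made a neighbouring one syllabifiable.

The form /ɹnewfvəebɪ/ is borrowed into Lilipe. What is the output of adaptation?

Substitution: /ɹ/ → /h/, /n/ → /ð/, giving /hðewfvəebɪ/.
Under (C)V, the unsyllabifiable consonants are /h/, /w/, /f/ (no codas are permitted; onsets are limited to one consonant).
Each unlicensed consonant becomes the onset of a new syllable: /h/ → /he/, /w/ → /wə/, /f/ → /fə/.

heðewəfəvəebɪ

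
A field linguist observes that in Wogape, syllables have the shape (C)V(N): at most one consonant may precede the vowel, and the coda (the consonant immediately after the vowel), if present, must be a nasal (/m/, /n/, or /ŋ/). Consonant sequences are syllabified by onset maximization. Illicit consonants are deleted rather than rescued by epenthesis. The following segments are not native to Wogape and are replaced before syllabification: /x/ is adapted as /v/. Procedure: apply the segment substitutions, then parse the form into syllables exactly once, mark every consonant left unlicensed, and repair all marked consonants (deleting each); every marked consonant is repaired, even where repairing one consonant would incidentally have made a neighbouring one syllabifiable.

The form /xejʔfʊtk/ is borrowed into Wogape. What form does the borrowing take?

Substitution: /x/ → /v/, giving /vejʔfʊtk/.
The consonants /j/, /ʔ/, /t/, /k/ cannot be parsed into a legal (C)V(N) syllable (only a nasal (/m/, /n/, or /ŋ/) is licensed in coda position; onsets are limited to one consonant).
Each unlicensed consonant is deleted: /j/, /ʔ/, /t/, /k/.

vefʊ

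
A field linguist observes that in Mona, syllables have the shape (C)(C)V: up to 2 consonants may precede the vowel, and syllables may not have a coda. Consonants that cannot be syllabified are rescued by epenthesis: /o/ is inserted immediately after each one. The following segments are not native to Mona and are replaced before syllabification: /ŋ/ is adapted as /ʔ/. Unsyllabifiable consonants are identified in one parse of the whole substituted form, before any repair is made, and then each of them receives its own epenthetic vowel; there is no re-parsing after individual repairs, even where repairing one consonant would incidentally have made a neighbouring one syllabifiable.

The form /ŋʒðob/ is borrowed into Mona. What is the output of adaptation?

Substitution: /ŋ/ → /ʔ/, giving /ʔʒðob/.
Syllabifying with onset maximization leaves /ʔ/, /b/ stranded (no codas are permitted; onsets may contain at most 2 consonants).
Each unlicensed consonant becomes the onset of a new syllable: /ʔ/ → /ʔo/, /b/ → /bo/.

ʔoʒðobo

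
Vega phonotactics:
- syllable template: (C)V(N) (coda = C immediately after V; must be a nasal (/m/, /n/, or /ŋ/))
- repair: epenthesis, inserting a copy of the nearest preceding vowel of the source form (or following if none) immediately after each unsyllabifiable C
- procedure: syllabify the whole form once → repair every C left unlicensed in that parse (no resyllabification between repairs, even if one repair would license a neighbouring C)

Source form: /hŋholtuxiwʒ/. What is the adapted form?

hoŋoholotuxiwiʒi

Under (C)V(N), the unsyllabifiable consonants are /h/, /ŋ/, /l/, /w/, /ʒ/ (only a nasal (/m/, /n/, or /ŋ/) is licensed in coda position; onsets are limited to one consonant).
Epenthesis after each stranded consonant: /h/ → /ho/, /ŋ/ → /ŋo/, /l/ → /lo/, /w/ → /wi/, /ʒ/ → /ʒi/.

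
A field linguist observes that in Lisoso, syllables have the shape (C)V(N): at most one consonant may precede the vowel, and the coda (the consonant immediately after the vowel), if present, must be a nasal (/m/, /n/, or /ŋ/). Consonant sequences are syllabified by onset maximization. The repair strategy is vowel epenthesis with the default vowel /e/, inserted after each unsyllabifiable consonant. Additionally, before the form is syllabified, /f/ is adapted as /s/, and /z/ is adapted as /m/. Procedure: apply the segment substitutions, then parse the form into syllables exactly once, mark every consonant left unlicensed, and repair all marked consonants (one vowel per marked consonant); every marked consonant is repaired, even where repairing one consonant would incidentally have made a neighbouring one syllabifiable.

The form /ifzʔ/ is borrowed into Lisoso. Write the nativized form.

isemeʔe

Substitution: /f/ → /s/, /z/ → /m/, giving /ismʔ/.
The consonants /s/, /m/, /ʔ/ cannot be parsed into a legal (C)V(N) syllable (only a nasal (/m/, /n/, or /ŋ/) is licensed in coda position; onsets are limited to one consonant).
Each unlicensed consonant becomes the onset of a new syllable: /s/ → /se/, /m/ → /me/, /ʔ/ → /ʔe/.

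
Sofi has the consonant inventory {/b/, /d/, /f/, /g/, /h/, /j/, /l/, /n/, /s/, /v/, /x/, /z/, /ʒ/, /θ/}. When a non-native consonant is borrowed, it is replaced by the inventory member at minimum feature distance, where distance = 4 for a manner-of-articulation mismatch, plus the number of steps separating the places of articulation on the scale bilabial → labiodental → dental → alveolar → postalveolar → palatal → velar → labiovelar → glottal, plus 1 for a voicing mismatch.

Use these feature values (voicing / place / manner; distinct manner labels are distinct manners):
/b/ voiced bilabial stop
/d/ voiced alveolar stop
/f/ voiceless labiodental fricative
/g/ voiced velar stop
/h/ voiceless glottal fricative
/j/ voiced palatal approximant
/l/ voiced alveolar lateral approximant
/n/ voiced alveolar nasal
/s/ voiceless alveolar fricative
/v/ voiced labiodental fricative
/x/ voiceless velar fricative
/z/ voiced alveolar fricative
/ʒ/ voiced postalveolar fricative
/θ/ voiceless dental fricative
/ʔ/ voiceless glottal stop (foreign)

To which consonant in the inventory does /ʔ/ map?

/g/ is closest: same manner (stop), place distance 2 (glottal→velar), voicing differs (+1); total 3. Next closest is /h/ at distance 4.

g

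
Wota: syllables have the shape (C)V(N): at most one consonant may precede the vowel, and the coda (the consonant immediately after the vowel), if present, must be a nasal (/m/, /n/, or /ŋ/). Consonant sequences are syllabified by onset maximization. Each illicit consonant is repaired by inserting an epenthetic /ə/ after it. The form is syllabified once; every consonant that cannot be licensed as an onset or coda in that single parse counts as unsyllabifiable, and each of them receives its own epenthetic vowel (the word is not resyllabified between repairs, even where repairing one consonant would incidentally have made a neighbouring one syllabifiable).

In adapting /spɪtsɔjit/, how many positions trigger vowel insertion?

3

The unsyllabifiable consonants are /s/, /t/, /t/; each receives one epenthetic vowel.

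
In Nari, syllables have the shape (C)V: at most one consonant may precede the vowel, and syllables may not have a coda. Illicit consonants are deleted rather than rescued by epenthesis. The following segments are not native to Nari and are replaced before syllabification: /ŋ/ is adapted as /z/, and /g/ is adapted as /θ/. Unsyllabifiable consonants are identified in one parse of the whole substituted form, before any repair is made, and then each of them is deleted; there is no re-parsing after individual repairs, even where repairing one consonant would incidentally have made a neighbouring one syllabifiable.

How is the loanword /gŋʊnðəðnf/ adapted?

Substitution: /g/ → /θ/, /ŋ/ → /z/, giving /θzʊnðəðnf/.
Syllabifying with onset maximization leaves /θ/, /n/, /ð/, /n/, /f/ stranded (no codas are permitted; onsets are limited to one consonant).
Deleting the stranded consonants removes /θ/, /n/, /ð/, /n/, /f/.

zʊðə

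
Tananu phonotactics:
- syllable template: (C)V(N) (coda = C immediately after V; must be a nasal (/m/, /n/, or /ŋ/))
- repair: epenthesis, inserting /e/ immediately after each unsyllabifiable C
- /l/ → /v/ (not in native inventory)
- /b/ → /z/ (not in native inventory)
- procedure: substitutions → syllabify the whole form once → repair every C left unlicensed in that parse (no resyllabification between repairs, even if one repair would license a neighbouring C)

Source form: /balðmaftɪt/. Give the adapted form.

Substitution: /b/ → /z/, /l/ → /v/, giving /zavðmaftɪt/.
Syllabifying with onset maximization leaves /v/, /ð/, /f/, /t/ stranded (only a nasal (/m/, /n/, or /ŋ/) is licensed in coda position; onsets are limited to one consonant).
Epenthesis after each stranded consonant: /v/ → /ve/, /ð/ → /ðe/, /f/ → /fe/, /t/ → /te/.

zaveðemafetɪte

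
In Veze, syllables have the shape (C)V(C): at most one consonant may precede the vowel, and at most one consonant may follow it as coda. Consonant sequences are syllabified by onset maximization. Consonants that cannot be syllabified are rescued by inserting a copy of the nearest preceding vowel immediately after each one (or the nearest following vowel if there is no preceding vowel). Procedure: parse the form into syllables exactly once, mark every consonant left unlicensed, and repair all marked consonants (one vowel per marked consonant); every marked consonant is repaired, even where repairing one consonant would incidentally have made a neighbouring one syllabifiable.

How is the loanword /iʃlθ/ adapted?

The consonants /l/, /θ/ cannot be parsed into a legal (C)V(C) syllable (at most one coda consonant is licensed; onsets are limited to one consonant).
Epenthesis after each stranded consonant: /l/ → /li/, /θ/ → /θi/.

iʃliθi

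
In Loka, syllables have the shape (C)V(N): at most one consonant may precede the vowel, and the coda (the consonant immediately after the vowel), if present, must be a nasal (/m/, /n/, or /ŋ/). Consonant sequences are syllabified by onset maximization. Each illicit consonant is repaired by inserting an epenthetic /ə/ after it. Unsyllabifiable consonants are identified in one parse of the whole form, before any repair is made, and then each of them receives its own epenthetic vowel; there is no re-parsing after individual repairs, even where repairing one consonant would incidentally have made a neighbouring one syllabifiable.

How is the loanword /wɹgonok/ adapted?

The consonants /w/, /ɹ/, /k/ cannot be parsed into a legal (C)V(N) syllable (only a nasal (/m/, /n/, or /ŋ/) is licensed in coda position; onsets are limited to one consonant).
Each unlicensed consonant becomes the onset of a new syllable: /w/ → /wə/, /ɹ/ → /ɹə/, /k/ → /kə/.

wəɹəgonokə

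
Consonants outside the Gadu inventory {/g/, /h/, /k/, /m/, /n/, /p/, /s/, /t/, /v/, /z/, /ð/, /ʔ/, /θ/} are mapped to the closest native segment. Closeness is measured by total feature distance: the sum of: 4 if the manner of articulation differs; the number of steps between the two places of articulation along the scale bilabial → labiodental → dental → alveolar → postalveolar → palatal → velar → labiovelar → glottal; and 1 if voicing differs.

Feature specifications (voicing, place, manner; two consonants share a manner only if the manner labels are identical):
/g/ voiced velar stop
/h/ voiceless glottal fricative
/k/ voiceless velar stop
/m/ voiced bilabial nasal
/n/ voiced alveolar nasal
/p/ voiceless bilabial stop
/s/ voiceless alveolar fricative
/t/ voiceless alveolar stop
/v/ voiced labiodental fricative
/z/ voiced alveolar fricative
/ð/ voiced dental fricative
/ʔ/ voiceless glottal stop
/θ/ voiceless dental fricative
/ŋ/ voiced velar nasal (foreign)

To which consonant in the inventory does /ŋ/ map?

n

/n/ is closest: same manner (nasal), place distance 3 (velar→alveolar), same voicing; total 3. Next closest is /g/ at distance 4.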